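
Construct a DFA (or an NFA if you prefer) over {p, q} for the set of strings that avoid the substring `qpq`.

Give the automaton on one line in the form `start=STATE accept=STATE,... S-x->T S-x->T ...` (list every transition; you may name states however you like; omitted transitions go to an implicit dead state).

start=A accept=A,B,C A-p->A A-q->B B-p->C B-q->B C-p->A C-q->D D-p->D D-q->D

This is the complement of 'contains `qpq`'. Use the same substring-matching states — A through D holding how much of `qpq` has just been matched — but flip the accepting set: everything except the trap D accepts.
4 states suffice.
       p  q 
>* A   A  B 
 * B   C  B 
 * C   A  D 
   D   D  D 
(> = start, * = accepting)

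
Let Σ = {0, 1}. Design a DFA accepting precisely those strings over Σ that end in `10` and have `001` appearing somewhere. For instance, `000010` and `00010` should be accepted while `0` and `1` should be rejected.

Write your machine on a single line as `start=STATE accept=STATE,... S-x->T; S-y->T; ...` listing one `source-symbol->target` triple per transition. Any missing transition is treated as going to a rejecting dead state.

Build one automaton per condition and run them in lockstep. The first has 3 states tracking how much of the suffix `10` has currently been matched; the second has 4 states tracking whether and how much of `001` has been seen. A product state is a pair (one from each), accepting exactly when both do. Equivalent product states are then merged.
        0   1  
>  S0   S1  S0 
   S1   S2  S0 
   S2   S2  S3 
   S3   S4  S3 
 * S4   S2  S3 
(> = start, * = accepting)

start=S0; accept=S4; S0-0->S1; S0-1->S0; S1-0->S2; S1-1->S0; S2-0->S2; S2-1->S3; S3-0->S4; S3-1->S3; S4-0->S2; S4-1->S3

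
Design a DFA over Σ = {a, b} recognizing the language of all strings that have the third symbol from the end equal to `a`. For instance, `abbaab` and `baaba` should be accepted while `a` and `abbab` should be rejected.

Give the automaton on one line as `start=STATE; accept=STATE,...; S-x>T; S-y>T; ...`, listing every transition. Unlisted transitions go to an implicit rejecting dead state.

start=s0; accept=s7,s8,s9,s10; s0-a>s1; s0-b>s2; s1-a>s3; s1-b>s4; s2-a>s5; s2-b>s6; s3-a>s7; s3-b>s8; s4-a>s9; s4-b>s10; s5-a>s11; s5-b>s12; s6-a>s13; s6-b>s14; s7-a>s7; s7-b>s8; s8-a>s9; s8-b>s10; s9-a>s11; s9-b>s12; s10-a>s13; s10-b>s14; s11-a>s7; s11-b>s8; s12-a>s9; s12-b>s10; s13-a>s11; s13-b>s12; s14-a>s13; s14-b>s14

A DFA must remember the last 3 symbols (since which symbol is third-to-last isn't known until the input ends). Use one state per possible window of the last ≤3 symbols; accept from those whose window starts with `a`.
A 15-state machine:
          a    b  
>  s0     s1   s2 
   s1     s3   s4 
   s2     s5   s6 
   s3     s7   s8 
   s4     s9  s10 
   s5    s11  s12 
   s6    s13  s14 
 * s7     s7   s8 
 * s8     s9  s10 
 * s9    s11  s12 
 * s10   s13  s14 
   s11    s7   s8 
   s12    s9  s10 
   s13   s11  s12 
   s14   s13  s14 
(> = start, * = accepting)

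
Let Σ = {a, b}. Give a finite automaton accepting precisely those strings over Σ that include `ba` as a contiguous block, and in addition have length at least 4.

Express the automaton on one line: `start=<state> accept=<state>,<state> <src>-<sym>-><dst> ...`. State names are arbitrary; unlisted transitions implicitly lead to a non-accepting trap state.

Run two small machines in parallel and take their product. One (3 states) tracks whether and how much of `ba` has been seen; the other (6 states) tracks the input length, saturating at 5. Each combined state is a pair, one component from each; accept when both components accept. After merging equivalent states the machine shrinks.
A 9-state machine:
        a   b  
>  S0   S1  S2 
   S1   S3  S4 
   S2   S5  S4 
   S3   S3  S6 
   S4   S7  S6 
   S5   S7  S7 
   S6   S8  S6 
   S7   S8  S8 
 * S8   S8  S8 
(> = start, * = accepting)

start=S0 accept=S8 S0-a->S1 S0-b->S2 S1-a->S3 S1-b->S4 S2-a->S5 S2-b->S4 S3-a->S3 S3-b->S6 S4-a->S7 S4-b->S6 S5-a->S7 S5-b->S7 S6-a->S8 S6-b->S6 S7-a->S8 S7-b->S8 S8-a->S8 S8-b->S8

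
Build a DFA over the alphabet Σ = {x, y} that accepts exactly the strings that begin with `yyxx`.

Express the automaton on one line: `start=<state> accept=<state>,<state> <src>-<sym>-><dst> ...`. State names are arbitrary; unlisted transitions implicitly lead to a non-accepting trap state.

Walk along `yyxx` while the input agrees: from s0 take `y` to s1, and so on. Any deviation drops to the rejecting sink s5. Once s4 is reached the prefix is confirmed and every continuation is accepted.
6 states suffice.
        x   y  
>  s0   s5  s1 
   s1   s5  s2 
   s2   s3  s5 
   s3   s4  s5 
 * s4   s4  s4 
   s5   s5  s5 
(> = start, * = accepting)

start=s0 accept=s4 s0-x->s5 s0-y->s1 s1-x->s5 s1-y->s2 s2-x->s3 s2-y->s5 s3-x->s4 s3-y->s5 s4-x->s4 s4-y->s4 s5-x->s5 s5-y->s5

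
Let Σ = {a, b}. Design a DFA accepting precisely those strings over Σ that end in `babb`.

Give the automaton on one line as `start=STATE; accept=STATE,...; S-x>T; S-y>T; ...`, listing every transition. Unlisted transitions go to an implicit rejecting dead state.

Remember how much of `babb` the current input suffix matches. State s0 means no match yet; s1 means the last symbol is `b`; s2 means the last 2 symbols are `ba`; s3 means the last 3 symbols are `bab`; s4 means the last 4 symbols are `babb`. Only s4 accepts. On a mismatch, fall back to the longest proper suffix that is still a prefix of `babb`.
With 5 states:
        a   b  
>  s0   s0  s1 
   s1   s2  s1 
   s2   s0  s3 
   s3   s2  s4 
 * s4   s2  s1 
(> = start, * = accepting)

start=s0; accept=s4; s0-a>s0; s0-b>s1; s1-a>s2; s1-b>s1; s2-a>s0; s2-b>s3; s3-a>s2; s3-b>s4; s4-a>s2; s4-b>s1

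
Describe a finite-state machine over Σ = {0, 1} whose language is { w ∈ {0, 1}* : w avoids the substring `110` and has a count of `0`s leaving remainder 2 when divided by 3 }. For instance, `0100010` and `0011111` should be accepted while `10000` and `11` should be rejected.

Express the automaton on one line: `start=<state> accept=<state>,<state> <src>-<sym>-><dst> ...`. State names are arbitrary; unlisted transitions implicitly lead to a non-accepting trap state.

start=s0 accept=s3,s6,s9 s0-0->s1 s0-1->s2 s1-0->s3 s1-1->s4 s2-0->s1 s2-1->s5 s3-0->s0 s3-1->s6 s4-0->s3 s4-1->s7 s5-0->s8 s5-1->s5 s6-0->s0 s6-1->s9 s7-0->s10 s7-1->s7 s8-0->s10 s8-1->s8 s9-0->s11 s9-1->s9 s10-0->s11 s10-1->s10 s11-0->s8 s11-1->s11

Run two small machines in parallel and take their product. One (4 states) tracks partial matches of the forbidden pattern `110`; the other (3 states) tracks the count of `0`s modulo 3. Each combined state is a pair, one component from each; accept when both components accept.
          0    1  
>  s0     s1   s2 
   s1     s3   s4 
   s2     s1   s5 
 * s3     s0   s6 
   s4     s3   s7 
   s5     s8   s5 
 * s6     s0   s9 
   s7    s10   s7 
   s8    s10   s8 
 * s9    s11   s9 
   s10   s11  s10 
   s11    s8  s11 
(> = start, * = accepting)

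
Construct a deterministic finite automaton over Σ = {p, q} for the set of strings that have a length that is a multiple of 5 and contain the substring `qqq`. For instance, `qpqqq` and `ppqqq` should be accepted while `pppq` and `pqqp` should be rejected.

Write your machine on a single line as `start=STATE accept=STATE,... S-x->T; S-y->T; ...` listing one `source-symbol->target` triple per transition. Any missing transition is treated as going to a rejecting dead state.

Run two small machines in parallel and take their product. The first has 5 states tracking the input length modulo 5; the second has 4 states tracking whether and how much of `qqq` has been seen. A product state is a pair (one from each), accepting exactly when both do.
20 states suffice.
          p    q  
>  S0     S1   S2 
   S1     S3   S4 
   S2     S3   S5 
   S3     S6   S7 
   S4     S6   S8 
   S5     S6   S9 
   S6    S10  S11 
   S7    S10  S12 
   S8    S10  S13 
   S9    S13  S13 
   S10    S0  S14 
   S11    S0  S15 
   S12    S0  S16 
   S13   S16  S16 
   S14    S1  S17 
   S15    S1  S18 
 * S16   S18  S18 
   S17    S3  S19 
   S18   S19  S19 
   S19    S9   S9 
(> = start, * = accepting)

start=S0; accept=S16; S0-p->S1; S0-q->S2; S1-p->S3; S1-q->S4; S2-p->S3; S2-q->S5; S3-p->S6; S3-q->S7; S4-p->S6; S4-q->S8; S5-p->S6; S5-q->S9; S6-p->S10; S6-q->S11; S7-p->S10; S7-q->S12; S8-p->S10; S8-q->S13; S9-p->S13; S9-q->S13; S10-p->S0; S10-q->S14; S11-p->S0; S11-q->S15; S12-p->S0; S12-q->S16; S13-p->S16; S13-q->S16; S14-p->S1; S14-q->S17; S15-p->S1; S15-q->S18; S16-p->S18; S16-q->S18; S17-p->S3; S17-q->S19; S18-p->S19; S18-q->S19; S19-p->S9; S19-q->S9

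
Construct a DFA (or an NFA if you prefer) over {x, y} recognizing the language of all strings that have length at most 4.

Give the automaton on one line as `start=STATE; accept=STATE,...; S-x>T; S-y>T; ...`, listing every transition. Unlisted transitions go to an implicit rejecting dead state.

We only need to distinguish lengths 0, 1, …, 4, and '>4'. Chain S0 → S1 → S2 → S3 → S4 → S5 on every symbol, with S5 looping. Accepting states: {S0, S1, S2, S3, S4}.
A 6-state machine:
        x   y  
>* S0   S1  S1 
 * S1   S2  S2 
 * S2   S3  S3 
 * S3   S4  S4 
 * S4   S5  S5 
   S5   S5  S5 
(> = start, * = accepting)

start=S0; accept=S0,S1,S2,S3,S4; S0-x>S1; S0-y>S1; S1-x>S2; S1-y>S2; S2-x>S3; S2-y>S3; S3-x>S4; S3-y>S4; S4-x>S5; S4-y>S5; S5-x>S5; S5-y>S5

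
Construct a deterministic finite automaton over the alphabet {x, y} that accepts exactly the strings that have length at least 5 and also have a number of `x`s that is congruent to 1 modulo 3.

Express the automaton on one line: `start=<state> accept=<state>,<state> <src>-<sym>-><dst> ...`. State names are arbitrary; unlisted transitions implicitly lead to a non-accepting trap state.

Run two small machines in parallel and take their product. One (7 states) tracks the input length, saturating at 6; the other (3 states) tracks the count of `x`s modulo 3. Each combined state is a pair, one component from each; accept when both components accept. Minimizing collapses redundant product states.
          x    y  
>  s0     s1   s2 
   s1     s3   s4 
   s2     s4   s5 
   s3     s6   s7 
   s4     s7   s8 
   s5     s8   s6 
   s6     s9  s10 
   s7    s10   s7 
   s8     s7   s9 
   s9     s7  s11 
   s10   s11  s10 
 * s11    s7  s11 
(> = start, * = accepting)

start=s0 accept=s11 s0-x->s1 s0-y->s2 s1-x->s3 s1-y->s4 s2-x->s4 s2-y->s5 s3-x->s6 s3-y->s7 s4-x->s7 s4-y->s8 s5-x->s8 s5-y->s6 s6-x->s9 s6-y->s10 s7-x->s10 s7-y->s7 s8-x->s7 s8-y->s9 s9-x->s7 s9-y->s11 s10-x->s11 s10-y->s10 s11-x->s7 s11-y->s11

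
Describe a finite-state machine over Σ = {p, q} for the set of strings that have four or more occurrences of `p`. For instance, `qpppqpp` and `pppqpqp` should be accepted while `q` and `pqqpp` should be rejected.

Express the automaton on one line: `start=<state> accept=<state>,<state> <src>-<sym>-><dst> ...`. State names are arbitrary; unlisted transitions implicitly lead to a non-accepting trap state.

start=S0 accept=S4,S5 S0-p->S1 S0-q->S0 S1-p->S2 S1-q->S1 S2-p->S3 S2-q->S2 S3-p->S4 S3-q->S3 S4-p->S5 S4-q->S4 S5-p->S5 S5-q->S5

Only the number of `p`s matters, and only up to 5. Make a chain S0 → S1 → S2 → S3 → S4 → S5 advanced by each `p` (with S5 absorbing); every other symbol self-loops. The accepting set is {S4, S5}.
        p   q  
>  S0   S1  S0 
   S1   S2  S1 
   S2   S3  S2 
   S3   S4  S3 
 * S4   S5  S4 
 * S5   S5  S5 
(> = start, * = accepting)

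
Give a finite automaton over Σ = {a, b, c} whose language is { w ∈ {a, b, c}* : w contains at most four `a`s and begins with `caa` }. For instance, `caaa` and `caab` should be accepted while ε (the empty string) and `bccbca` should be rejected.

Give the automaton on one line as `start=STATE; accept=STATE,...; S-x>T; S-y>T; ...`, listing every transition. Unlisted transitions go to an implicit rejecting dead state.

Run two small machines in parallel and take their product. One (6 states) tracks the count of `a`s, saturating at 5; the other (5 states) tracks whether the input so far still matches the prefix `caa`. Each combined state is a pair, one component from each; accept when both components accept.
A 13-state machine:
          a    b    c  
>  q0     q1   q2   q3 
   q1     q4   q1   q1 
   q2     q1   q2   q2 
   q3     q5   q2   q2 
   q4     q6   q4   q4 
   q5     q7   q1   q1 
   q6     q8   q6   q6 
 * q7     q9   q7   q7 
   q8    q10   q8   q8 
 * q9    q11   q9   q9 
   q10   q10  q10  q10 
 * q11   q12  q11  q11 
   q12   q12  q12  q12 
(> = start, * = accepting)

start=q0; accept=q7,q9,q11; q0-a>q1; q0-b>q2; q0-c>q3; q1-a>q4; q1-b>q1; q1-c>q1; q2-a>q1; q2-b>q2; q2-c>q2; q3-a>q5; q3-b>q2; q3-c>q2; q4-a>q6; q4-b>q4; q4-c>q4; q5-a>q7; q5-b>q1; q5-c>q1; q6-a>q8; q6-b>q6; q6-c>q6; q7-a>q9; q7-b>q7; q7-c>q7; q8-a>q10; q8-b>q8; q8-c>q8; q9-a>q11; q9-b>q9; q9-c>q9; q10-a>q10; q10-b>q10; q10-c>q10; q11-a>q12; q11-b>q11; q11-c>q11; q12-a>q12; q12-b>q12; q12-c>q12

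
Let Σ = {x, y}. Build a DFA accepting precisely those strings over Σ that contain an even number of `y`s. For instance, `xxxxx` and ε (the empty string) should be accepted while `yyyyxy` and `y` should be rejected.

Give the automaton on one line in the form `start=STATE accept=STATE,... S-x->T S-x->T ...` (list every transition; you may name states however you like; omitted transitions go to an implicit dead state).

start=A accept=A A-x->A A-y->B B-x->B B-y->A

Keep the running count of `y`s modulo 2: each `y` advances along the cycle A → B → A while other symbols loop. Accept at A.
2 states suffice.
       x  y 
>* A   A  B 
   B   B  A 
(> = start, * = accepting)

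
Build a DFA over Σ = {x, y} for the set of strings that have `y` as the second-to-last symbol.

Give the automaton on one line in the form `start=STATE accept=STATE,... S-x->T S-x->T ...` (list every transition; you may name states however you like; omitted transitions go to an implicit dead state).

Because acceptance depends on a position counted from the end, the machine has to buffer the most recent 2 symbols. Make each state the string of the last up-to-2 symbols read; on input `x` shift the window left and append `x`. Accept when the buffered window has length 2 and begins with `y`.
A 7-state machine:
        x   y  
>  S0   S1  S2 
   S1   S3  S4 
   S2   S5  S6 
   S3   S3  S4 
   S4   S5  S6 
 * S5   S3  S4 
 * S6   S5  S6 
(> = start, * = accepting)

start=S0 accept=S5,S6 S0-x->S1 S0-y->S2 S1-x->S3 S1-y->S4 S2-x->S5 S2-y->S6 S3-x->S3 S3-y->S4 S4-x->S5 S4-y->S6 S5-x->S3 S5-y->S4 S6-x->S5 S6-y->S6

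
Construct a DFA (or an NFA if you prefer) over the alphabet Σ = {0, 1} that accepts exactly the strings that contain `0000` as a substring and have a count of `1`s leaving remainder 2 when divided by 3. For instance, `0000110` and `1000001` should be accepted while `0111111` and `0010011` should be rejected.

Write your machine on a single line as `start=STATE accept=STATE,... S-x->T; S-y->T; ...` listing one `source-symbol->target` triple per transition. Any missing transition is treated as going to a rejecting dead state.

start=A; accept=O; A-0->B; A-1->C; B-0->D; B-1->C; C-0->E; C-1->F; D-0->G; D-1->C; E-0->H; E-1->F; F-0->I; F-1->A; G-0->J; G-1->C; H-0->K; H-1->F; I-0->L; I-1->A; J-0->J; J-1->M; K-0->M; K-1->F; L-0->N; L-1->A; M-0->M; M-1->O; N-0->O; N-1->A; O-0->O; O-1->J

Handle the two conditions separately and then intersect. The first has 5 states tracking whether and how much of `0000` has been seen; the second has 3 states tracking the count of `1`s modulo 3. A product state is a pair (one from each), accepting exactly when both do.
With 15 states:
       0  1 
>  A   B  C 
   B   D  C 
   C   E  F 
   D   G  C 
   E   H  F 
   F   I  A 
   G   J  C 
   H   K  F 
   I   L  A 
   J   J  M 
   K   M  F 
   L   N  A 
   M   M  O 
   N   O  A 
 * O   O  J 
(> = start, * = accepting)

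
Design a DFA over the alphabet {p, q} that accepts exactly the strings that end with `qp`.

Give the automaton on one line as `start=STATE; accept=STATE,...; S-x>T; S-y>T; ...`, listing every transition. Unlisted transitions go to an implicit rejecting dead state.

start=s0; accept=s2; s0-p>s0; s0-q>s1; s1-p>s2; s1-q>s1; s2-p>s0; s2-q>s1

Let each state record the length of the longest suffix of the input read so far that is also a prefix of `qp`. s1 means the last symbol is `q`; s2 means the last 2 symbols are `qp`. Accept only at s2, where the string currently ends in `qp`.
3 states suffice.
        p   q  
>  s0   s0  s1 
   s1   s2  s1 
 * s2   s0  s1 
(> = start, * = accepting)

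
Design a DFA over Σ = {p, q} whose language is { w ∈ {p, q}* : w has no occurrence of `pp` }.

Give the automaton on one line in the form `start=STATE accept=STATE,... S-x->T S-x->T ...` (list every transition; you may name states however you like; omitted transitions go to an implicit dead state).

start=S0 accept=S0,S1 S0-p->S1 S0-q->S0 S1-p->S2 S1-q->S0 S2-p->S2 S2-q->S2

This is the complement of 'contains `pp`'. Use the same substring-matching states — S0 through S2 holding how much of `pp` has just been matched — but flip the accepting set: everything except the trap S2 accepts.
        p   q  
>* S0   S1  S0 
 * S1   S2  S0 
   S2   S2  S2 
(> = start, * = accepting)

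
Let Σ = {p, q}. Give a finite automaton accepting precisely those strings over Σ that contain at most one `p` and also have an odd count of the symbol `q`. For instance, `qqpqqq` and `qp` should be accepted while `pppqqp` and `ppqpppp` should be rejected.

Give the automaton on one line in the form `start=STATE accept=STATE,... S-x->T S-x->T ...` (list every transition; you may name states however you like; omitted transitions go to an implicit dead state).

Handle the two conditions separately and then intersect. The first has 3 states tracking the count of `p`s, saturating at 2; the second has 2 states tracking the count of `q`s modulo 2. A product state is a pair (one from each), accepting exactly when both do.
       p  q 
>  A   B  C 
   B   D  E 
 * C   E  A 
   D   D  F 
 * E   F  B 
   F   F  D 
(> = start, * = accepting)

start=A accept=C,E A-p->B A-q->C B-p->D B-q->E C-p->E C-q->A D-p->D D-q->F E-p->F E-q->B F-p->F F-q->D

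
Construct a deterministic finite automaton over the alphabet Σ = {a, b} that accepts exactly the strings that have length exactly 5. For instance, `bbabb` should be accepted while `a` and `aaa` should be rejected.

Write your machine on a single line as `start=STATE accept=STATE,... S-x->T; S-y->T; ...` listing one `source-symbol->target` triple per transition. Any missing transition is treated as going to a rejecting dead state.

We only need to distinguish lengths 0, 1, …, 5, and '>5'. Chain S0 → S1 → S2 → S3 → S4 → S5 → S6 on every symbol, with S6 looping. Accepting states: {S5}.
7 states suffice.
        a   b  
>  S0   S1  S1 
   S1   S2  S2 
   S2   S3  S3 
   S3   S4  S4 
   S4   S5  S5 
 * S5   S6  S6 
   S6   S6  S6 
(> = start, * = accepting)

start=S0; accept=S5; S0-a->S1; S0-b->S1; S1-a->S2; S1-b->S2; S2-a->S3; S2-b->S3; S3-a->S4; S3-b->S4; S4-a->S5; S4-b->S5; S5-a->S6; S5-b->S6; S6-a->S6; S6-b->S6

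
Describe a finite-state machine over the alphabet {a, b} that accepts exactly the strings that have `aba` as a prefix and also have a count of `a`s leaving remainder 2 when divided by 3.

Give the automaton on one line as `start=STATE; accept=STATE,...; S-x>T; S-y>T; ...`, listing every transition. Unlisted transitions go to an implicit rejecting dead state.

Handle the two conditions separately and then intersect. One (5 states) tracks whether the input so far still matches the prefix `aba`; the other (3 states) tracks the count of `a`s modulo 3. Each combined state is a pair, one component from each; accept when both components accept. After merging equivalent states the machine shrinks.
With 7 states:
        a   b  
>  S0   S1  S2 
   S1   S2  S3 
   S2   S2  S2 
   S3   S4  S2 
 * S4   S5  S4 
   S5   S6  S5 
   S6   S4  S6 
(> = start, * = accepting)

start=S0; accept=S4; S0-a>S1; S0-b>S2; S1-a>S2; S1-b>S3; S2-a>S2; S2-b>S2; S3-a>S4; S3-b>S2; S4-a>S5; S4-b>S4; S5-a>S6; S5-b>S5; S6-a>S4; S6-b>S6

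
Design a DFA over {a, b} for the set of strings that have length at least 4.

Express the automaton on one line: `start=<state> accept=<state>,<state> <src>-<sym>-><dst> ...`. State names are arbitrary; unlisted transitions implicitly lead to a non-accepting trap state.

Count input length up to 5: every symbol moves from q0 toward q5, which means 'more than 4' and absorbs. Accept from {q4, q5}.
With 6 states:
        a   b  
>  q0   q1  q1 
   q1   q2  q2 
   q2   q3  q3 
   q3   q4  q4 
 * q4   q5  q5 
 * q5   q5  q5 
(> = start, * = accepting)

start=q0 accept=q4,q5 q0-a->q1 q0-b->q1 q1-a->q2 q1-b->q2 q2-a->q3 q2-b->q3 q3-a->q4 q3-b->q4 q4-a->q5 q4-b->q5 q5-a->q5 q5-b->q5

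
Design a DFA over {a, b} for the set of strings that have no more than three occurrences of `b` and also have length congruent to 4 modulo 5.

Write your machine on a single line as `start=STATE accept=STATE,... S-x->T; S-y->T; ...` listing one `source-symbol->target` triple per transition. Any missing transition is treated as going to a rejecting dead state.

Run two small machines in parallel and take their product. The first has 5 states tracking the count of `b`s, saturating at 4; the second has 5 states tracking the input length modulo 5. A product state is a pair (one from each), accepting exactly when both do. Equivalent product states are then merged.
A 21-state machine:
          a    b  
>  q0     q1   q2 
   q1     q3   q4 
   q2     q4   q5 
   q3     q6   q7 
   q4     q7   q8 
   q5     q8   q9 
   q6    q10  q11 
   q7    q11  q12 
   q8    q12  q13 
   q9    q13  q14 
 * q10    q0  q15 
 * q11   q15  q16 
 * q12   q16  q17 
 * q13   q17  q14 
   q14   q14  q14 
   q15    q2  q18 
   q16   q18  q19 
   q17   q19  q14 
   q18    q5  q20 
   q19   q20  q14 
   q20    q9  q14 
(> = start, * = accepting)

start=q0; accept=q10,q11,q12,q13; q0-a->q1; q0-b->q2; q1-a->q3; q1-b->q4; q2-a->q4; q2-b->q5; q3-a->q6; q3-b->q7; q4-a->q7; q4-b->q8; q5-a->q8; q5-b->q9; q6-a->q10; q6-b->q11; q7-a->q11; q7-b->q12; q8-a->q12; q8-b->q13; q9-a->q13; q9-b->q14; q10-a->q0; q10-b->q15; q11-a->q15; q11-b->q16; q12-a->q16; q12-b->q17; q13-a->q17; q13-b->q14; q14-a->q14; q14-b->q14; q15-a->q2; q15-b->q18; q16-a->q18; q16-b->q19; q17-a->q19; q17-b->q14; q18-a->q5; q18-b->q20; q19-a->q20; q19-b->q14; q20-a->q9; q20-b->q14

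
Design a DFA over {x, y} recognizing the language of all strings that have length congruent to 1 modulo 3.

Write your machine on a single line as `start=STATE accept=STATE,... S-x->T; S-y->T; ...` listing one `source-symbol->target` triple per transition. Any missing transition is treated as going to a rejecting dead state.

start=q0; accept=q1; q0-x->q1; q0-y->q1; q1-x->q2; q1-y->q2; q2-x->q0; q2-y->q0

Count input length modulo 3: every symbol advances one step around the cycle q0 → q1 → q2 → q0. Accept at q1.
3 states suffice.
        x   y  
>  q0   q1  q1 
 * q1   q2  q2 
   q2   q0  q0 
(> = start, * = accepting)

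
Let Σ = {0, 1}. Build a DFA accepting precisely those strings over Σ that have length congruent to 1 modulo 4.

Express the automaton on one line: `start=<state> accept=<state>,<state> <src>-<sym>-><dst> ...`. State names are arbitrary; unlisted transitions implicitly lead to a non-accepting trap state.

start=q0 accept=q1 q0-0->q1 q0-1->q1 q1-0->q2 q1-1->q2 q2-0->q3 q2-1->q3 q3-0->q0 q3-1->q0

Count input length modulo 4: every symbol advances one step around the cycle q0 → q1 → q2 → q3 → q0. Accept at q1.
A 4-state machine:
        0   1  
>  q0   q1  q1 
 * q1   q2  q2 
   q2   q3  q3 
   q3   q0  q0 
(> = start, * = accepting)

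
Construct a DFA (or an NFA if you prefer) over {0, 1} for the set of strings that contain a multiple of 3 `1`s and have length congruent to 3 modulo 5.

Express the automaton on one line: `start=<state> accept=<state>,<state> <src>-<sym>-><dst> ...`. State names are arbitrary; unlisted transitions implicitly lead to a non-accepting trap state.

Handle the two conditions separately and then intersect. The first has 3 states tracking the count of `1`s modulo 3; the second has 5 states tracking the input length modulo 5. A product state is a pair (one from each), accepting exactly when both do.
          0    1  
>  S0     S1   S2 
   S1     S3   S4 
   S2     S4   S5 
   S3     S6   S7 
   S4     S7   S8 
   S5     S8   S6 
 * S6     S9  S10 
   S7    S10  S11 
   S8    S11   S9 
   S9     S0  S12 
   S10   S12  S13 
   S11   S13   S0 
   S12    S2  S14 
   S13   S14   S1 
   S14    S5   S3 
(> = start, * = accepting)

start=S0 accept=S6 S0-0->S1 S0-1->S2 S1-0->S3 S1-1->S4 S2-0->S4 S2-1->S5 S3-0->S6 S3-1->S7 S4-0->S7 S4-1->S8 S5-0->S8 S5-1->S6 S6-0->S9 S6-1->S10 S7-0->S10 S7-1->S11 S8-0->S11 S8-1->S9 S9-0->S0 S9-1->S12 S10-0->S12 S10-1->S13 S11-0->S13 S11-1->S0 S12-0->S2 S12-1->S14 S13-0->S14 S13-1->S1 S14-0->S5 S14-1->S3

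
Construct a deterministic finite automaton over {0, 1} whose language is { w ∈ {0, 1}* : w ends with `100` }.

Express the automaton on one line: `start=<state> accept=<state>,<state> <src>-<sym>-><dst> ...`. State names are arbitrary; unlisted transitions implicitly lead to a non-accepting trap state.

Let each state record the length of the longest suffix of the input read so far that is also a prefix of `100`. q1 means the last symbol is `1`; q2 means the last 2 symbols are `10`; q3 means the last 3 symbols are `100`. Accept only at q3, where the string currently ends in `100`.
With 4 states:
        0   1  
>  q0   q0  q1 
   q1   q2  q1 
   q2   q3  q1 
 * q3   q0  q1 
(> = start, * = accepting)

start=q0 accept=q3 q0-0->q0 q0-1->q1 q1-0->q2 q1-1->q1 q2-0->q3 q2-1->q1 q3-0->q0 q3-1->q1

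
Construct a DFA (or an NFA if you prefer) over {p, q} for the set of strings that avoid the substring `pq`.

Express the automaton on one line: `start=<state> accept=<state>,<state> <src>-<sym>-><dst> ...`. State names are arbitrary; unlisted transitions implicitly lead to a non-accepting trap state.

This is the complement of 'contains `pq`'. Use the same substring-matching states — s0 through s2 holding how much of `pq` has just been matched — but flip the accepting set: everything except the trap s2 accepts.
        p   q  
>* s0   s1  s0 
 * s1   s1  s2 
   s2   s2  s2 
(> = start, * = accepting)

start=s0 accept=s0,s1 s0-p->s1 s0-q->s0 s1-p->s1 s1-q->s2 s2-p->s2 s2-q->s2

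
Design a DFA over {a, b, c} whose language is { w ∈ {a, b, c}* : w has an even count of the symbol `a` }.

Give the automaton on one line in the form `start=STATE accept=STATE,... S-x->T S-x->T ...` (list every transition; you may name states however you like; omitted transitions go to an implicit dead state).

start=q0 accept=q0 q0-a->q1 q0-b->q0 q0-c->q0 q1-a->q0 q1-b->q1 q1-c->q1

The only thing that matters is how many `a`s have appeared, reduced mod 2. Use one state per residue: q0 for 0, …, q1 for 1. Reading `a` moves to the next residue; anything else stays put. q0 is accepting.
With 2 states:
        a   b   c  
>* q0   q1  q0  q0 
   q1   q0  q1  q1 
(> = start, * = accepting)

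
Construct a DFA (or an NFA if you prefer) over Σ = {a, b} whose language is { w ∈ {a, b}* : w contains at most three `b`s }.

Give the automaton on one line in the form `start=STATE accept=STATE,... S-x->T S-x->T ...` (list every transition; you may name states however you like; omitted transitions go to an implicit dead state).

start=S0 accept=S0,S1,S2,S3 S0-a->S0 S0-b->S1 S1-a->S1 S1-b->S2 S2-a->S2 S2-b->S3 S3-a->S3 S3-b->S4 S4-a->S4 S4-b->S4

Only the number of `b`s matters, and only up to 4. Make a chain S0 → S1 → S2 → S3 → S4 advanced by each `b` (with S4 absorbing); every other symbol self-loops. The accepting set is {S0, S1, S2, S3}.
With 5 states:
        a   b  
>* S0   S0  S1 
 * S1   S1  S2 
 * S2   S2  S3 
 * S3   S3  S4 
   S4   S4  S4 
(> = start, * = accepting)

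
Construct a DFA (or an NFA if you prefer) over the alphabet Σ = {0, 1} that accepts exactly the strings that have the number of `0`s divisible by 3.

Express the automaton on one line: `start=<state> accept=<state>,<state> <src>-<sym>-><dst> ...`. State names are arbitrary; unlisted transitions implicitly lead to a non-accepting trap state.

Keep the running count of `0`s modulo 3: each `0` advances along the cycle q0 → q1 → q2 → q0 while other symbols loop. Accept at q0.
        0   1  
>* q0   q1  q0 
   q1   q2  q1 
   q2   q0  q2 
(> = start, * = accepting)

start=q0 accept=q0 q0-0->q1 q0-1->q0 q1-0->q2 q1-1->q1 q2-0->q0 q2-1->q2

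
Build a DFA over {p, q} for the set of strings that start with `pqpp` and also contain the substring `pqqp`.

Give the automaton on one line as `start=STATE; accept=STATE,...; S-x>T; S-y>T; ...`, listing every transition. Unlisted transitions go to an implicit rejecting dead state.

start=s0; accept=s8; s0-p>s1; s0-q>s2; s1-p>s2; s1-q>s3; s2-p>s2; s2-q>s2; s3-p>s4; s3-q>s2; s4-p>s5; s4-q>s2; s5-p>s5; s5-q>s6; s6-p>s5; s6-q>s7; s7-p>s8; s7-q>s9; s8-p>s8; s8-q>s8; s9-p>s5; s9-q>s9

Handle the two conditions separately and then intersect. The first has 6 states tracking whether the input so far still matches the prefix `pqpp`; the second has 5 states tracking whether and how much of `pqqp` has been seen. A product state is a pair (one from each), accepting exactly when both do. After merging equivalent states the machine shrinks.
10 states suffice.
        p   q  
>  s0   s1  s2 
   s1   s2  s3 
   s2   s2  s2 
   s3   s4  s2 
   s4   s5  s2 
   s5   s5  s6 
   s6   s5  s7 
   s7   s8  s9 
 * s8   s8  s8 
   s9   s5  s9 
(> = start, * = accepting)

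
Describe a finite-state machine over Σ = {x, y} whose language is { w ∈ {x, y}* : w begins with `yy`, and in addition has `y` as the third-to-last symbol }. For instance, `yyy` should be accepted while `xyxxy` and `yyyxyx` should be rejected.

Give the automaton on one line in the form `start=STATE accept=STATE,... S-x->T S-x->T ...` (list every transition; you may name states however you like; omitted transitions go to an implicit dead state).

start=q0 accept=q4,q5,q6,q7 q0-x->q1 q0-y->q2 q1-x->q1 q1-y->q1 q2-x->q1 q2-y->q3 q3-x->q4 q3-y->q5 q4-x->q6 q4-y->q7 q5-x->q4 q5-y->q5 q6-x->q8 q6-y->q9 q7-x->q10 q7-y->q3 q8-x->q8 q8-y->q9 q9-x->q10 q9-y->q3 q10-x->q6 q10-y->q7

Build one automaton per condition and run them in lockstep. The first has 4 states tracking whether the input so far still matches the prefix `yy`; the second has 15 states tracking the last 3 symbols read. A product state is a pair (one from each), accepting exactly when both do. Minimizing collapses redundant product states.
An 11-state machine:
          x    y  
>  q0     q1   q2 
   q1     q1   q1 
   q2     q1   q3 
   q3     q4   q5 
 * q4     q6   q7 
 * q5     q4   q5 
 * q6     q8   q9 
 * q7    q10   q3 
   q8     q8   q9 
   q9    q10   q3 
   q10    q6   q7 
(> = start, * = accepting)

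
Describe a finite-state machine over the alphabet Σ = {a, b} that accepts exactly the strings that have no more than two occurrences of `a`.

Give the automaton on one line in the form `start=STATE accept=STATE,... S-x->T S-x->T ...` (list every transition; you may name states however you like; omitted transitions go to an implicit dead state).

Only the number of `a`s matters, and only up to 3. Make a chain s0 → s1 → s2 → s3 advanced by each `a` (with s3 absorbing); every other symbol self-loops. The accepting set is {s0, s1, s2}.
4 states suffice.
        a   b  
>* s0   s1  s0 
 * s1   s2  s1 
 * s2   s3  s2 
   s3   s3  s3 
(> = start, * = accepting)

start=s0 accept=s0,s1,s2 s0-a->s1 s0-b->s0 s1-a->s2 s1-b->s1 s2-a->s3 s2-b->s2 s3-a->s3 s3-b->s3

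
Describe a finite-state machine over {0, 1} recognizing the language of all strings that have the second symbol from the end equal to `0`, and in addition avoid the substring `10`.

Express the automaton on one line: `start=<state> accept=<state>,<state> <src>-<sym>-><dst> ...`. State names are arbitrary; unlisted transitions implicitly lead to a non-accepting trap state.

Handle the two conditions separately and then intersect. One (7 states) tracks the last 2 symbols read; the other (3 states) tracks partial matches of the forbidden pattern `10`. Each combined state is a pair, one component from each; accept when both components accept. Minimizing collapses redundant product states.
        0   1  
>  s0   s1  s2 
   s1   s3  s4 
   s2   s2  s2 
 * s3   s3  s4 
 * s4   s2  s2 
(> = start, * = accepting)

start=s0 accept=s3,s4 s0-0->s1 s0-1->s2 s1-0->s3 s1-1->s4 s2-0->s2 s2-1->s2 s3-0->s3 s3-1->s4 s4-0->s2 s4-1->s2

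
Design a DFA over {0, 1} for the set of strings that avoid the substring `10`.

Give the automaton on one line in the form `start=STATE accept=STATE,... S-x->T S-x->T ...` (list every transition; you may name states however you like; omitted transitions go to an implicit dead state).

start=S0 accept=S0,S1 S0-0->S0 S0-1->S1 S1-0->S2 S1-1->S1 S2-0->S2 S2-1->S2

This is the complement of 'contains `10`'. Use the same substring-matching states — S0 through S2 holding how much of `10` has just been matched — but flip the accepting set: everything except the trap S2 accepts.
With 3 states:
        0   1  
>* S0   S0  S1 
 * S1   S2  S1 
   S2   S2  S2 
(> = start, * = accepting)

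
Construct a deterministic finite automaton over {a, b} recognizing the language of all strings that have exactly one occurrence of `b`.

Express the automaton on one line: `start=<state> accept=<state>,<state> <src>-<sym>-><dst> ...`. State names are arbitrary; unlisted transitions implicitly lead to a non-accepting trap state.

start=s0 accept=s1 s0-a->s0 s0-b->s1 s1-a->s1 s1-b->s2 s2-a->s2 s2-b->s2

Only the number of `b`s matters, and only up to 2. Make a chain s0 → s1 → s2 advanced by each `b` (with s2 absorbing); every other symbol self-loops. The accepting set is {s1}.
3 states suffice.
        a   b  
>  s0   s0  s1 
 * s1   s1  s2 
   s2   s2  s2 
(> = start, * = accepting)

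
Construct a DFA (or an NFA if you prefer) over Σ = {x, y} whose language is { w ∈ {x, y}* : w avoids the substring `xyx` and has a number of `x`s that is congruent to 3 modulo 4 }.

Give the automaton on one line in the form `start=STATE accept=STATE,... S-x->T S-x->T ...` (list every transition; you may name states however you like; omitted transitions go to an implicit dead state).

start=S0 accept=S4,S9,S12 S0-x->S1 S0-y->S0 S1-x->S2 S1-y->S3 S2-x->S4 S2-y->S5 S3-x->S6 S3-y->S7 S4-x->S8 S4-y->S9 S5-x->S6 S5-y->S10 S6-x->S6 S6-y->S6 S7-x->S2 S7-y->S7 S8-x->S1 S8-y->S11 S9-x->S6 S9-y->S12 S10-x->S4 S10-y->S10 S11-x->S6 S11-y->S0 S12-x->S8 S12-y->S12

Run two small machines in parallel and take their product. One (4 states) tracks partial matches of the forbidden pattern `xyx`; the other (4 states) tracks the count of `x`s modulo 4. Each combined state is a pair, one component from each; accept when both components accept. After merging equivalent states the machine shrinks.
With 13 states:
          x    y  
>  S0     S1   S0 
   S1     S2   S3 
   S2     S4   S5 
   S3     S6   S7 
 * S4     S8   S9 
   S5     S6  S10 
   S6     S6   S6 
   S7     S2   S7 
   S8     S1  S11 
 * S9     S6  S12 
   S10    S4  S10 
   S11    S6   S0 
 * S12    S8  S12 
(> = start, * = accepting)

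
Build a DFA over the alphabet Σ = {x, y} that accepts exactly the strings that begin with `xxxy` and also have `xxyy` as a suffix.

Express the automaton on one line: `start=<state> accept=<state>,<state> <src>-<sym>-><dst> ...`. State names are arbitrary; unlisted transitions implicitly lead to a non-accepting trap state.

start=q0 accept=q7 q0-x->q1 q0-y->q2 q1-x->q3 q1-y->q2 q2-x->q2 q2-y->q2 q3-x->q4 q3-y->q2 q4-x->q2 q4-y->q5 q5-x->q6 q5-y->q7 q6-x->q8 q6-y->q9 q7-x->q6 q7-y->q9 q8-x->q8 q8-y->q5 q9-x->q6 q9-y->q9

Build one automaton per condition and run them in lockstep. One (6 states) tracks whether the input so far still matches the prefix `xxxy`; the other (5 states) tracks how much of the suffix `xxyy` has currently been matched. Each combined state is a pair, one component from each; accept when both components accept. Minimizing collapses redundant product states.
10 states suffice.
        x   y  
>  q0   q1  q2 
   q1   q3  q2 
   q2   q2  q2 
   q3   q4  q2 
   q4   q2  q5 
   q5   q6  q7 
   q6   q8  q9 
 * q7   q6  q9 
   q8   q8  q5 
   q9   q6  q9 
(> = start, * = accepting)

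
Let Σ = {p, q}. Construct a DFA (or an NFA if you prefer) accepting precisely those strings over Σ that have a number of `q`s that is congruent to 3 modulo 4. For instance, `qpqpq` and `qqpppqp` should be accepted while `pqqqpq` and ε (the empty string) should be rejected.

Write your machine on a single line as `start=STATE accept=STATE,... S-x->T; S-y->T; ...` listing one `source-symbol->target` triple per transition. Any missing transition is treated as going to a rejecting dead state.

Keep the running count of `q`s modulo 4: each `q` advances along the cycle S0 → S1 → S2 → S3 → S0 while other symbols loop. Accept at S3.
A 4-state machine:
        p   q  
>  S0   S0  S1 
   S1   S1  S2 
   S2   S2  S3 
 * S3   S3  S0 
(> = start, * = accepting)

start=S0; accept=S3; S0-p->S0; S0-q->S1; S1-p->S1; S1-q->S2; S2-p->S2; S2-q->S3; S3-p->S3; S3-q->S0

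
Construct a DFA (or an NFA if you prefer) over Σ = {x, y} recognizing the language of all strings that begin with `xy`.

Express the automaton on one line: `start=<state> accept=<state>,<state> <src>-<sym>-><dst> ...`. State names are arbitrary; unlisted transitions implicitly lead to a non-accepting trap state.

Walk along `xy` while the input agrees: from A take `x` to B, and so on. Any deviation drops to the rejecting sink D. Once C is reached the prefix is confirmed and every continuation is accepted.
4 states suffice.
       x  y 
>  A   B  D 
   B   D  C 
 * C   C  C 
   D   D  D 
(> = start, * = accepting)

start=A accept=C A-x->B A-y->D B-x->D B-y->C C-x->C C-y->C D-x->D D-y->D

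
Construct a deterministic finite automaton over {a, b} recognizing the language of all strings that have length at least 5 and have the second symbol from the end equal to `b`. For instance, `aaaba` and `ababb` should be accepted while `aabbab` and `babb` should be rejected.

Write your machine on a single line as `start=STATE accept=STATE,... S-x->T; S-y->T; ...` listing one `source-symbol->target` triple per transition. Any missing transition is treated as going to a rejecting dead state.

Run two small machines in parallel and take their product. The first has 7 states tracking the input length, saturating at 6; the second has 7 states tracking the last 2 symbols read. A product state is a pair (one from each), accepting exactly when both do.
A 23-state machine:
          a    b  
>  s0     s1   s2 
   s1     s3   s4 
   s2     s5   s6 
   s3     s7   s8 
   s4     s9  s10 
   s5     s7   s8 
   s6     s9  s10 
   s7    s11  s12 
   s8    s13  s14 
   s9    s11  s12 
   s10   s13  s14 
   s11   s15  s16 
   s12   s17  s18 
   s13   s15  s16 
   s14   s17  s18 
   s15   s19  s20 
   s16   s21  s22 
 * s17   s19  s20 
 * s18   s21  s22 
   s19   s19  s20 
   s20   s21  s22 
 * s21   s19  s20 
 * s22   s21  s22 
(> = start, * = accepting)

start=s0; accept=s17,s18,s21,s22; s0-a->s1; s0-b->s2; s1-a->s3; s1-b->s4; s2-a->s5; s2-b->s6; s3-a->s7; s3-b->s8; s4-a->s9; s4-b->s10; s5-a->s7; s5-b->s8; s6-a->s9; s6-b->s10; s7-a->s11; s7-b->s12; s8-a->s13; s8-b->s14; s9-a->s11; s9-b->s12; s10-a->s13; s10-b->s14; s11-a->s15; s11-b->s16; s12-a->s17; s12-b->s18; s13-a->s15; s13-b->s16; s14-a->s17; s14-b->s18; s15-a->s19; s15-b->s20; s16-a->s21; s16-b->s22; s17-a->s19; s17-b->s20; s18-a->s21; s18-b->s22; s19-a->s19; s19-b->s20; s20-a->s21; s20-b->s22; s21-a->s19; s21-b->s20; s22-a->s21; s22-b->s22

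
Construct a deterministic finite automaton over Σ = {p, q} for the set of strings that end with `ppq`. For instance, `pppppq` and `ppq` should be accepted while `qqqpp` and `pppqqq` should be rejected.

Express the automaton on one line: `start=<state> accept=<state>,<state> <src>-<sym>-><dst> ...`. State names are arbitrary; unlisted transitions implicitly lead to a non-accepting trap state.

start=A accept=D A-p->B A-q->A B-p->C B-q->A C-p->C C-q->D D-p->B D-q->A

Let each state record the length of the longest suffix of the input read so far that is also a prefix of `ppq`. B means the last symbol is `p`; C means the last 2 symbols are `pp`; D means the last 3 symbols are `ppq`. Accept only at D, where the string currently ends in `ppq`.
4 states suffice.
       p  q 
>  A   B  A 
   B   C  A 
   C   C  D 
 * D   B  A 
(> = start, * = accepting)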